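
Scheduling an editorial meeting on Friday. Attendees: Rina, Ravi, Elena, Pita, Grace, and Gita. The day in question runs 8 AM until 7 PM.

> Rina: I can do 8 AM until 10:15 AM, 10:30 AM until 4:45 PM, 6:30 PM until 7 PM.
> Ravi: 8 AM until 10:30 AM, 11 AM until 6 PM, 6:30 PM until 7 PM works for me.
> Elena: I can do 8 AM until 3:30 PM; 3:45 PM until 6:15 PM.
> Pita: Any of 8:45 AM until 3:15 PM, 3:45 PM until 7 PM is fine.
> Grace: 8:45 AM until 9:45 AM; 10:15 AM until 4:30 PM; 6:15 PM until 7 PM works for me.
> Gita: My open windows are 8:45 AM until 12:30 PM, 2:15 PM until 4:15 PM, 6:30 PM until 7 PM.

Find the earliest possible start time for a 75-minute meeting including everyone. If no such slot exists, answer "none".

11:00

Rina ∩ Ravi: 08:00-10:15, 11:00-16:45, 18:30-19:00.
Rina ∩ Ravi ∩ Elena: 08:00-10:15, 11:00-15:30, 15:45-16:45.
Rina ∩ Ravi ∩ Elena ∩ Pita: 08:45-10:15, 11:00-15:15, 15:45-16:45.
Rina ∩ Ravi ∩ Elena ∩ Pita ∩ Grace: 08:45-09:45, 11:00-15:15, 15:45-16:30.
Rina ∩ Ravi ∩ Elena ∩ Pita ∩ Grace ∩ Gita: 08:45-09:45, 11:00-12:30, 14:15-15:15, 15:45-16:15.
The first common window of at least 75 minutes is 11:00-12:30, so the earliest start is 11:00.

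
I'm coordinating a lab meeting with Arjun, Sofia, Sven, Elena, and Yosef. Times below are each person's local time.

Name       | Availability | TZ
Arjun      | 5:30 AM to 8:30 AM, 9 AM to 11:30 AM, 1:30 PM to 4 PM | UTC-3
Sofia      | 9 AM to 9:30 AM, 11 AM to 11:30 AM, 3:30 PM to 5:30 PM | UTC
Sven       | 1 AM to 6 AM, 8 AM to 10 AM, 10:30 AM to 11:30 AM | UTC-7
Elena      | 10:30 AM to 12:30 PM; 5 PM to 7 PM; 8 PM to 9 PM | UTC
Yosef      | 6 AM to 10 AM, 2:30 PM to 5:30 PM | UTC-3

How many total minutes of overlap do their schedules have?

Arjun in UTC: 08:30-11:30, 12:00-14:30, 16:30-19:00 (add 3h to convert from UTC-3).
Sofia in UTC: 09:00-09:30, 11:00-11:30, 15:30-17:30.
Sven in UTC: 08:00-13:00, 15:00-17:00, 17:30-18:30 (add 7h to convert from UTC-7).
Elena in UTC: 10:30-12:30, 17:00-19:00, 20:00-21:00.
Yosef in UTC: 09:00-13:00, 17:30-20:30 (add 3h to convert from UTC-3).
Arjun ∩ Sofia: 09:00-09:30, 11:00-11:30, 16:30-17:30.
Arjun ∩ Sofia ∩ Sven: 09:00-09:30, 11:00-11:30, 16:30-17:00.
Arjun ∩ Sofia ∩ Sven ∩ Elena: 11:00-11:30.
Arjun ∩ Sofia ∩ Sven ∩ Elena ∩ Yosef: 11:00-11:30.
So the common availability across everyone is 11:00-11:30.
That's a single block of 30 minutes.

30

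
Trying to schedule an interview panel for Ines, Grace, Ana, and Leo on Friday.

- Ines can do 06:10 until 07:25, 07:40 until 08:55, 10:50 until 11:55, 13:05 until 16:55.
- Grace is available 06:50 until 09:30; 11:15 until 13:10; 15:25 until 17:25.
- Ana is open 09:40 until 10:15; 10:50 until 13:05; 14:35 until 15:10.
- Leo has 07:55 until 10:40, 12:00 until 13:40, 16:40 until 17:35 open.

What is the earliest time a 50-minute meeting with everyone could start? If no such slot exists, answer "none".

none

Ines ∩ Grace: 06:50-07:25, 07:40-08:55, 11:15-11:55, 13:05-13:10, 15:25-16:55.
Ines ∩ Grace ∩ Ana: 11:15-11:55.
Ines ∩ Grace ∩ Ana ∩ Leo: ∅.
There is no time when everyone is free.
No common window is at least 50 minutes long.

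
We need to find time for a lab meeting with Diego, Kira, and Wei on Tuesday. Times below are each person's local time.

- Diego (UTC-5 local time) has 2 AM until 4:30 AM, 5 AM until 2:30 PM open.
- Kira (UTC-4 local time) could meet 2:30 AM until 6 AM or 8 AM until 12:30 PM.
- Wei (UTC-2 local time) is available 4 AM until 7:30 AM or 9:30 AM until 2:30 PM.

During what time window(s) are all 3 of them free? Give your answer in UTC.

Diego in UTC: 07:00-09:30, 10:00-19:30 (add 5h to convert from UTC-5).
Kira in UTC: 06:30-10:00, 12:00-16:30 (add 4h to convert from UTC-4).
Wei in UTC: 06:00-09:30, 11:30-16:30 (add 2h to convert from UTC-2).
Diego ∩ Kira: 07:00-09:30, 12:00-16:30.
Diego ∩ Kira ∩ Wei: 07:00-09:30, 12:00-16:30.

07:00-09:30, 12:00-16:30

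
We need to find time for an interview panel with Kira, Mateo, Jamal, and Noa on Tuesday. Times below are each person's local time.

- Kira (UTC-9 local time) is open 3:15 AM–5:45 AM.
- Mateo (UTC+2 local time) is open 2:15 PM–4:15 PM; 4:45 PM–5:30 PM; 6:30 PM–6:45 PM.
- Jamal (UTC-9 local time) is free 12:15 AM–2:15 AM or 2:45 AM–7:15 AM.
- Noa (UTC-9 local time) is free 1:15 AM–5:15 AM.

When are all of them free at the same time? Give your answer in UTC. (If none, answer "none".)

Kira in UTC: 12:15-14:45 (add 9h to convert from UTC-9).
Mateo in UTC: 12:15-14:15, 14:45-15:30, 16:30-16:45 (subtract 2h to convert from UTC+2).
Jamal in UTC: 09:15-11:15, 11:45-16:15 (add 9h to convert from UTC-9).
Noa in UTC: 10:15-14:15 (add 9h to convert from UTC-9).
Kira ∩ Mateo: 12:15-14:15.
Kira ∩ Mateo ∩ Jamal: 12:15-14:15.
Kira ∩ Mateo ∩ Jamal ∩ Noa: 12:15-14:15.
Those are the intersection windows.

12:15-14:15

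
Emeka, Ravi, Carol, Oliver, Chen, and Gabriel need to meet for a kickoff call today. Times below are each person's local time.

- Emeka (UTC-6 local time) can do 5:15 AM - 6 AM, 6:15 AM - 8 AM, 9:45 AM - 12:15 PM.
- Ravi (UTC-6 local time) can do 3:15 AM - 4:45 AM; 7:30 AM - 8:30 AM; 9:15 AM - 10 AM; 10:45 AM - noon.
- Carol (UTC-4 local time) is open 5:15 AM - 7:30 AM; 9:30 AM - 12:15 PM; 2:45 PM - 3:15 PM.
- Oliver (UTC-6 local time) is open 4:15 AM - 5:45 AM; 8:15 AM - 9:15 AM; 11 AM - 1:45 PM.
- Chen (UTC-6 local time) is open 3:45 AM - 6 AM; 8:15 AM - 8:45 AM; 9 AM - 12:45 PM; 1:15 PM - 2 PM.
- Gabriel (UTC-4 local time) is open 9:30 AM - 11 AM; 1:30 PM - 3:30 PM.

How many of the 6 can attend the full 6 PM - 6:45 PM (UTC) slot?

3

Emeka in UTC: 11:15-12:00, 12:15-14:00, 15:45-18:15 (add 6h to convert from UTC-6).
Ravi in UTC: 09:15-10:45, 13:30-14:30, 15:15-16:00, 16:45-18:00 (add 6h to convert from UTC-6).
Carol in UTC: 09:15-11:30, 13:30-16:15, 18:45-19:15 (add 4h to convert from UTC-4).
Oliver in UTC: 10:15-11:45, 14:15-15:15, 17:00-19:45 (add 6h to convert from UTC-6).
Chen in UTC: 09:45-12:00, 14:15-14:45, 15:00-18:45, 19:15-20:00 (add 6h to convert from UTC-6).
Gabriel in UTC: 13:30-15:00, 17:30-19:30 (add 4h to convert from UTC-4).
Oliver, Chen, and Gabriel can make the full 18:00-18:45 slot — that's 3.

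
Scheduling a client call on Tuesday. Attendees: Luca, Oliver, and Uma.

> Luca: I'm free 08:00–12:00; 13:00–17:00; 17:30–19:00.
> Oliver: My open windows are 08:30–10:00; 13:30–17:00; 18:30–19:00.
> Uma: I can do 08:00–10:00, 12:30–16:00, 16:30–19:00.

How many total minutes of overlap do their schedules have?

300

Luca ∩ Oliver: 08:30-10:00, 13:30-17:00, 18:30-19:00.
Luca ∩ Oliver ∩ Uma: 08:30-10:00, 13:30-16:00, 16:30-17:00, 18:30-19:00.
Summing the common windows: 90 + 150 + 30 + 30 = 300 minutes.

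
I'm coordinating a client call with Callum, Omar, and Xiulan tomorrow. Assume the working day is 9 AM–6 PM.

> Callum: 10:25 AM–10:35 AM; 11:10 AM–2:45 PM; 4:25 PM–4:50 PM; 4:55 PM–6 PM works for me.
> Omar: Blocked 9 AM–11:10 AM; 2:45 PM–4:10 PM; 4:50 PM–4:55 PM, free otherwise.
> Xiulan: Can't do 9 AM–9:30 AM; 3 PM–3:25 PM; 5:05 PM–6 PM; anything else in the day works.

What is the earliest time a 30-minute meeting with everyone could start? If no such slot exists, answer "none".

11:10

Callum free: 10:25-10:35, 11:10-14:45, 16:25-16:50, 16:55-18:00.
Omar free: 11:10-14:45, 16:10-16:50, 16:55-18:00 (invert busy blocks within the working day).
Xiulan free: 09:30-15:00, 15:25-17:05 (invert busy blocks within the working day).
Callum ∩ Omar: 11:10-14:45, 16:25-16:50, 16:55-18:00.
Callum ∩ Omar ∩ Xiulan: 11:10-14:45, 16:25-16:50, 16:55-17:05.
The first common window of at least 30 minutes is 11:10-14:45, so the earliest start is 11:10.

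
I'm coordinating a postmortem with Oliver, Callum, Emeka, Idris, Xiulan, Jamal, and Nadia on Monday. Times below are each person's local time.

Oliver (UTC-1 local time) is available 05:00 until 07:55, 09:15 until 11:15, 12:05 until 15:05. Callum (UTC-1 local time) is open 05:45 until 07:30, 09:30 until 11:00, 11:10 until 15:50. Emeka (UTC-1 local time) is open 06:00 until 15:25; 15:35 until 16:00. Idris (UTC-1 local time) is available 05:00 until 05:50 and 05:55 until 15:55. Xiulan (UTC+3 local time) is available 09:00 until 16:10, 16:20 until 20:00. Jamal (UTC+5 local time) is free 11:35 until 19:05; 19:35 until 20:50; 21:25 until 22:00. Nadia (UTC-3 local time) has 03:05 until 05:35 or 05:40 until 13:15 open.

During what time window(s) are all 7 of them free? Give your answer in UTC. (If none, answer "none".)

Oliver in UTC: 06:00-08:55, 10:15-12:15, 13:05-16:05 (add 1h to convert from UTC-1).
Callum in UTC: 06:45-08:30, 10:30-12:00, 12:10-16:50 (add 1h to convert from UTC-1).
Emeka in UTC: 07:00-16:25, 16:35-17:00 (add 1h to convert from UTC-1).
Idris in UTC: 06:00-06:50, 06:55-16:55 (add 1h to convert from UTC-1).
Xiulan in UTC: 06:00-13:10, 13:20-17:00 (subtract 3h to convert from UTC+3).
Jamal in UTC: 06:35-14:05, 14:35-15:50, 16:25-17:00 (subtract 5h to convert from UTC+5).
Nadia in UTC: 06:05-08:35, 08:40-16:15 (add 3h to convert from UTC-3).
Oliver ∩ Callum: 06:45-08:30, 10:30-12:00, 12:10-12:15, 13:05-16:05.
Oliver ∩ Callum ∩ Emeka: 07:00-08:30, 10:30-12:00, 12:10-12:15, 13:05-16:05.
Oliver ∩ Callum ∩ Emeka ∩ Idris: 07:00-08:30, 10:30-12:00, 12:10-12:15, 13:05-16:05.
Oliver ∩ Callum ∩ Emeka ∩ Idris ∩ Xiulan: 07:00-08:30, 10:30-12:00, 12:10-12:15, 13:05-13:10, 13:20-16:05.
Oliver ∩ Callum ∩ Emeka ∩ Idris ∩ Xiulan ∩ Jamal: 07:00-08:30, 10:30-12:00, 12:10-12:15, 13:05-13:10, 13:20-14:05, 14:35-15:50.
Oliver ∩ Callum ∩ Emeka ∩ Idris ∩ Xiulan ∩ Jamal ∩ Nadia: 07:00-08:30, 10:30-12:00, 12:10-12:15, 13:05-13:10, 13:20-14:05, 14:35-15:50.
So the common availability across everyone is 07:00-08:30, 10:30-12:00, 12:10-12:15, 13:05-13:10, 13:20-14:05, 14:35-15:50.

07:00-08:30, 10:30-12:00, 12:10-12:15, 13:05-13:10, 13:20-14:05, 14:35-15:50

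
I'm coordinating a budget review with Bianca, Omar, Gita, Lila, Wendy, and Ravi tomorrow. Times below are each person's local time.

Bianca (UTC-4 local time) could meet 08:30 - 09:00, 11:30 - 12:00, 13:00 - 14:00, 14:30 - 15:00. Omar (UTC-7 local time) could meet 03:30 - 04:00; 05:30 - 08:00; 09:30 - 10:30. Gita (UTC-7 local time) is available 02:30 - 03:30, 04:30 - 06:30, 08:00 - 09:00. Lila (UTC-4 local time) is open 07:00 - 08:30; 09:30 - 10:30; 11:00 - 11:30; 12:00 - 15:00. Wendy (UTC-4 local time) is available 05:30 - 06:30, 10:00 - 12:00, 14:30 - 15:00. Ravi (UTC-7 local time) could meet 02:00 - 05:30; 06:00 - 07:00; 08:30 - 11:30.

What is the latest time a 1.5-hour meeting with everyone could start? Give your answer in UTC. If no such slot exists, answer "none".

Bianca in UTC: 12:30-13:00, 15:30-16:00, 17:00-18:00, 18:30-19:00 (add 4h to convert from UTC-4).
Omar in UTC: 10:30-11:00, 12:30-15:00, 16:30-17:30 (add 7h to convert from UTC-7).
Gita in UTC: 09:30-10:30, 11:30-13:30, 15:00-16:00 (add 7h to convert from UTC-7).
Lila in UTC: 11:00-12:30, 13:30-14:30, 15:00-15:30, 16:00-19:00 (add 4h to convert from UTC-4).
Wendy in UTC: 09:30-10:30, 14:00-16:00, 18:30-19:00 (add 4h to convert from UTC-4).
Ravi in UTC: 09:00-12:30, 13:00-14:00, 15:30-18:30 (add 7h to convert from UTC-7).
Bianca ∩ Omar: 12:30-13:00, 17:00-17:30.
Bianca ∩ Omar ∩ Gita: 12:30-13:00.
Bianca ∩ Omar ∩ Gita ∩ Lila: ∅.
Bianca ∩ Omar ∩ Gita ∩ Lila ∩ Wendy: ∅.
Bianca ∩ Omar ∩ Gita ∩ Lila ∩ Wendy ∩ Ravi: ∅.
There is no time when everyone is free.
No common window is at least 90 minutes long.

none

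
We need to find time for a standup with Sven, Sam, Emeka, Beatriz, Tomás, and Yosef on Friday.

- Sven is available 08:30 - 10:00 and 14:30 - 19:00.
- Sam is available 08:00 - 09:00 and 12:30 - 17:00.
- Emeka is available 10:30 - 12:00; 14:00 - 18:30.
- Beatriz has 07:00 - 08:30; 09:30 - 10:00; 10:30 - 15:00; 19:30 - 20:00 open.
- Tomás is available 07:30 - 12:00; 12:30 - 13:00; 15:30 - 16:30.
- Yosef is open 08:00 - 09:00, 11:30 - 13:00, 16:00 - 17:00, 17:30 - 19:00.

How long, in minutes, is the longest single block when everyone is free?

0

Sven ∩ Sam: 08:30-09:00, 14:30-17:00.
Sven ∩ Sam ∩ Emeka: 14:30-17:00.
Sven ∩ Sam ∩ Emeka ∩ Beatriz: 14:30-15:00.
Sven ∩ Sam ∩ Emeka ∩ Beatriz ∩ Tomás: ∅.
Sven ∩ Sam ∩ Emeka ∩ Beatriz ∩ Tomás ∩ Yosef: ∅.
There is no time when everyone is free.
No common window exists, so the longest block is 0 minutes.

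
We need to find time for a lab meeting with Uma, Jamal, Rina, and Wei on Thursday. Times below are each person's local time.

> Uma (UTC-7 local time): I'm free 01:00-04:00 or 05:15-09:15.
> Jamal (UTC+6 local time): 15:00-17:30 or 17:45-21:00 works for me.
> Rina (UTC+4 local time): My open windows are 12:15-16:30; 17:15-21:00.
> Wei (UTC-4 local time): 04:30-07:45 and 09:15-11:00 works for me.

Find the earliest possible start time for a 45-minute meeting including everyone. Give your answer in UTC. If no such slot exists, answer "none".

Uma in UTC: 08:00-11:00, 12:15-16:15 (add 7h to convert from UTC-7).
Jamal in UTC: 09:00-11:30, 11:45-15:00 (subtract 6h to convert from UTC+6).
Rina in UTC: 08:15-12:30, 13:15-17:00 (subtract 4h to convert from UTC+4).
Wei in UTC: 08:30-11:45, 13:15-15:00 (add 4h to convert from UTC-4).
Uma ∩ Jamal: 09:00-11:00, 12:15-15:00.
Uma ∩ Jamal ∩ Rina: 09:00-11:00, 12:15-12:30, 13:15-15:00.
Uma ∩ Jamal ∩ Rina ∩ Wei: 09:00-11:00, 13:15-15:00.
The first common window of at least 45 minutes is 09:00-11:00, so the earliest start is 09:00.

09:00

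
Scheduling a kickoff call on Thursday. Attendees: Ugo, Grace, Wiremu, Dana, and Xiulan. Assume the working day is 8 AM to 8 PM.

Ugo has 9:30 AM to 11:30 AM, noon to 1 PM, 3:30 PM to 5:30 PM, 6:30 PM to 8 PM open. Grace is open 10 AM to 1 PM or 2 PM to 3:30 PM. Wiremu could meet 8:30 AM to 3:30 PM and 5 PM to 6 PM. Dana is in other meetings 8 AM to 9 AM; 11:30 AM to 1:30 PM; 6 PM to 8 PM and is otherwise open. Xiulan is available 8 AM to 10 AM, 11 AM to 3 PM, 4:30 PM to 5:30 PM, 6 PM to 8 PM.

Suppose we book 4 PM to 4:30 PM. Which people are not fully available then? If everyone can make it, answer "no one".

Ugo free: 09:30-11:30, 12:00-13:00, 15:30-17:30, 18:30-20:00.
Grace free: 10:00-13:00, 14:00-15:30.
Wiremu free: 08:30-15:30, 17:00-18:00.
Dana free: 09:00-11:30, 13:30-18:00 (invert busy blocks within the working day).
Xiulan free: 08:00-10:00, 11:00-15:00, 16:30-17:30, 18:00-20:00.
Ugo: free for 16:00-16:30. Grace: not fully free for 16:00-16:30. Wiremu: not fully free for 16:00-16:30. Dana: free for 16:00-16:30. Xiulan: not fully free for 16:00-16:30.

Grace, Wiremu, Xiulan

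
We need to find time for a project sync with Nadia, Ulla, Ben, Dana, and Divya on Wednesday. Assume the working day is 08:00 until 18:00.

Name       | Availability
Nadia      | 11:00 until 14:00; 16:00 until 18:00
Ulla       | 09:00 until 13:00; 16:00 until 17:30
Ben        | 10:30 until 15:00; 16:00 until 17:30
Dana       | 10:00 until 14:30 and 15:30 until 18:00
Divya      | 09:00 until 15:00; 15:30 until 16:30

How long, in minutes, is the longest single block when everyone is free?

Nadia ∩ Ulla: 11:00-13:00, 16:00-17:30.
Nadia ∩ Ulla ∩ Ben: 11:00-13:00, 16:00-17:30.
Nadia ∩ Ulla ∩ Ben ∩ Dana: 11:00-13:00, 16:00-17:30.
Nadia ∩ Ulla ∩ Ben ∩ Dana ∩ Divya: 11:00-13:00, 16:00-16:30.
The longest is 11:00-13:00 at 120 minutes.

120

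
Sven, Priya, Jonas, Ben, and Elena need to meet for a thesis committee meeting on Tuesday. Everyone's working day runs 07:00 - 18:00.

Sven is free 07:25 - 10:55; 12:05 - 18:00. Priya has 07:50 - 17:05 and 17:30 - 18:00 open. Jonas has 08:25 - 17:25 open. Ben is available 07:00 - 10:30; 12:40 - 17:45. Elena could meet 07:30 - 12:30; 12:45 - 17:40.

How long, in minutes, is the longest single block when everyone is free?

Sven ∩ Priya: 07:50-10:55, 12:05-17:05, 17:30-18:00.
Sven ∩ Priya ∩ Jonas: 08:25-10:55, 12:05-17:05.
Sven ∩ Priya ∩ Jonas ∩ Ben: 08:25-10:30, 12:40-17:05.
Sven ∩ Priya ∩ Jonas ∩ Ben ∩ Elena: 08:25-10:30, 12:45-17:05.
So the common availability across everyone is 08:25-10:30, 12:45-17:05.
The longest is 12:45-17:05 at 260 minutes.

260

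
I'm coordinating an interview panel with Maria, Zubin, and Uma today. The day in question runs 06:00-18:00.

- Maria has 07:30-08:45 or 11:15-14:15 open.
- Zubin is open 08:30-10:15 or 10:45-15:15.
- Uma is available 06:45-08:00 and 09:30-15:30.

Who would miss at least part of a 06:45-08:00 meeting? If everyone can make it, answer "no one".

Maria: not fully free for 06:45-08:00. Zubin: not fully free for 06:45-08:00. Uma: free for 06:45-08:00.

Maria, Zubin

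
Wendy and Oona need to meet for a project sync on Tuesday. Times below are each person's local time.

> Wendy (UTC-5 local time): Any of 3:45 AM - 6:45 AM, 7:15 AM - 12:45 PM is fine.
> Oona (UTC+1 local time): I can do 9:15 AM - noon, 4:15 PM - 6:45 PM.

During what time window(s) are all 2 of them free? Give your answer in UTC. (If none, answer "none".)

08:45-11:00, 15:15-17:45

Wendy in UTC: 08:45-11:45, 12:15-17:45 (add 5h to convert from UTC-5).
Oona in UTC: 08:15-11:00, 15:15-17:45 (subtract 1h to convert from UTC+1).
Wendy ∩ Oona: 08:45-11:00, 15:15-17:45.
So the common availability across everyone is 08:45-11:00, 15:15-17:45.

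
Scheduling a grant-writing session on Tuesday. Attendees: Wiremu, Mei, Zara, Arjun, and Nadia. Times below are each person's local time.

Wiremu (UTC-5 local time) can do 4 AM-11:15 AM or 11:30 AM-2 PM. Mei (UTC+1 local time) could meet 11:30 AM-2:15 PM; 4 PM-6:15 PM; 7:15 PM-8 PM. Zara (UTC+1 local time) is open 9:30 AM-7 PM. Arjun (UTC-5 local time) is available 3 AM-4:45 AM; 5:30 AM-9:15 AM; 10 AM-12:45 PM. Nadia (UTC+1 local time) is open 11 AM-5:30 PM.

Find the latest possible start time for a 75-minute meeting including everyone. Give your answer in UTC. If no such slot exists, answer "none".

15:00

Wiremu in UTC: 09:00-16:15, 16:30-19:00 (add 5h to convert from UTC-5).
Mei in UTC: 10:30-13:15, 15:00-17:15, 18:15-19:00 (subtract 1h to convert from UTC+1).
Zara in UTC: 08:30-18:00 (subtract 1h to convert from UTC+1).
Arjun in UTC: 08:00-09:45, 10:30-14:15, 15:00-17:45 (add 5h to convert from UTC-5).
Nadia in UTC: 10:00-16:30 (subtract 1h to convert from UTC+1).
Wiremu ∩ Mei: 10:30-13:15, 15:00-16:15, 16:30-17:15, 18:15-19:00.
Wiremu ∩ Mei ∩ Zara: 10:30-13:15, 15:00-16:15, 16:30-17:15.
Wiremu ∩ Mei ∩ Zara ∩ Arjun: 10:30-13:15, 15:00-16:15, 16:30-17:15.
Wiremu ∩ Mei ∩ Zara ∩ Arjun ∩ Nadia: 10:30-13:15, 15:00-16:15.
The last common window of at least 75 minutes is 15:00-16:15; a 75-minute meeting can start as late as 15:00 and still end by 16:15.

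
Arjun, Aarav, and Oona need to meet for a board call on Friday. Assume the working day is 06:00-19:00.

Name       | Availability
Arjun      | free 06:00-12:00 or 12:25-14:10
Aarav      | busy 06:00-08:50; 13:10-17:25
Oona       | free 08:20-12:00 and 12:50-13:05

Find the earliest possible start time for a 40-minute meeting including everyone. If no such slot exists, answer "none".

Arjun free: 06:00-12:00, 12:25-14:10.
Aarav free: 08:50-13:10, 17:25-19:00 (invert busy blocks within the working day).
Oona free: 08:20-12:00, 12:50-13:05.
Arjun ∩ Aarav: 08:50-12:00, 12:25-13:10.
Arjun ∩ Aarav ∩ Oona: 08:50-12:00, 12:50-13:05.
The first common window of at least 40 minutes is 08:50-12:00, so the earliest start is 08:50.

08:50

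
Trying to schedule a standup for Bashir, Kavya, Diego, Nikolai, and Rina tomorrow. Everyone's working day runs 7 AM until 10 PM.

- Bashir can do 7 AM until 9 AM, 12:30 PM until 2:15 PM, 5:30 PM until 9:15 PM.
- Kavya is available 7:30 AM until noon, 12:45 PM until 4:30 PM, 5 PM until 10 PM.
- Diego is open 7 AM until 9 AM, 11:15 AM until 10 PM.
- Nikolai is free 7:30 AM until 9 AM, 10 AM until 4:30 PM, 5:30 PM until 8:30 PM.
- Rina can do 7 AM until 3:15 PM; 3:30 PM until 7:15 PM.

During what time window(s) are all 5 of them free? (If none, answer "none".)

Bashir ∩ Kavya: 07:30-09:00, 12:45-14:15, 17:30-21:15.
Bashir ∩ Kavya ∩ Diego: 07:30-09:00, 12:45-14:15, 17:30-21:15.
Bashir ∩ Kavya ∩ Diego ∩ Nikolai: 07:30-09:00, 12:45-14:15, 17:30-20:30.
Bashir ∩ Kavya ∩ Diego ∩ Nikolai ∩ Rina: 07:30-09:00, 12:45-14:15, 17:30-19:15.

07:30-09:00, 12:45-14:15, 17:30-19:15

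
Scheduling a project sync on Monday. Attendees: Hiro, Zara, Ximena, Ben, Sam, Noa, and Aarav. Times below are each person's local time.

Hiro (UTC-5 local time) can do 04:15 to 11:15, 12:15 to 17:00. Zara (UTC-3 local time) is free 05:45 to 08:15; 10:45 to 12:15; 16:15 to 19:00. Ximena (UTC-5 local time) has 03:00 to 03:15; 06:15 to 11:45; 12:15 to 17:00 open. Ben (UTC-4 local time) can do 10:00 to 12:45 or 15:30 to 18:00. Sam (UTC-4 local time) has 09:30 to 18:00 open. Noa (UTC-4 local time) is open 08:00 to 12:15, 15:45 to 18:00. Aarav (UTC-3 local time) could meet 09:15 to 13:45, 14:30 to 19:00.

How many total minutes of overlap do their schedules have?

210

Hiro in UTC: 09:15-16:15, 17:15-22:00 (add 5h to convert from UTC-5).
Zara in UTC: 08:45-11:15, 13:45-15:15, 19:15-22:00 (add 3h to convert from UTC-3).
Ximena in UTC: 08:00-08:15, 11:15-16:45, 17:15-22:00 (add 5h to convert from UTC-5).
Ben in UTC: 14:00-16:45, 19:30-22:00 (add 4h to convert from UTC-4).
Sam in UTC: 13:30-22:00 (add 4h to convert from UTC-4).
Noa in UTC: 12:00-16:15, 19:45-22:00 (add 4h to convert from UTC-4).
Aarav in UTC: 12:15-16:45, 17:30-22:00 (add 3h to convert from UTC-3).
Hiro ∩ Zara: 09:15-11:15, 13:45-15:15, 19:15-22:00.
Hiro ∩ Zara ∩ Ximena: 13:45-15:15, 19:15-22:00.
Hiro ∩ Zara ∩ Ximena ∩ Ben: 14:00-15:15, 19:30-22:00.
Hiro ∩ Zara ∩ Ximena ∩ Ben ∩ Sam: 14:00-15:15, 19:30-22:00.
Hiro ∩ Zara ∩ Ximena ∩ Ben ∩ Sam ∩ Noa: 14:00-15:15, 19:45-22:00.
Hiro ∩ Zara ∩ Ximena ∩ Ben ∩ Sam ∩ Noa ∩ Aarav: 14:00-15:15, 19:45-22:00.
Summing the common windows: 75 + 135 = 210 minutes.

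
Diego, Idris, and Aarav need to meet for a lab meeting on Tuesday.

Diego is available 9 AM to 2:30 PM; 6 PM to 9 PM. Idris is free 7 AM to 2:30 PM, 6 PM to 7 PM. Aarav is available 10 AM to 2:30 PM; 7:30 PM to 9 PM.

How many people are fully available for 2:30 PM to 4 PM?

nobody can make the full 14:30-16:00 slot — that's 0.

0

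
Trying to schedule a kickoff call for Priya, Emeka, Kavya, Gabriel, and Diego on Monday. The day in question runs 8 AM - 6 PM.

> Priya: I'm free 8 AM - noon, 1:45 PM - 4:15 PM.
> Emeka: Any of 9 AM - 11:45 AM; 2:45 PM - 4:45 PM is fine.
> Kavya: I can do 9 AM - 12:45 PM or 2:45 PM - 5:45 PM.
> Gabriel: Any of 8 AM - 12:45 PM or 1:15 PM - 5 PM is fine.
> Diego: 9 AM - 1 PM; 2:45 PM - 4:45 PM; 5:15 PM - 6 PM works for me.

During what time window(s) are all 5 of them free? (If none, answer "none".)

Priya ∩ Emeka: 09:00-11:45, 14:45-16:15.
Priya ∩ Emeka ∩ Kavya: 09:00-11:45, 14:45-16:15.
Priya ∩ Emeka ∩ Kavya ∩ Gabriel: 09:00-11:45, 14:45-16:15.
Priya ∩ Emeka ∩ Kavya ∩ Gabriel ∩ Diego: 09:00-11:45, 14:45-16:15.

09:00-11:45, 14:45-16:15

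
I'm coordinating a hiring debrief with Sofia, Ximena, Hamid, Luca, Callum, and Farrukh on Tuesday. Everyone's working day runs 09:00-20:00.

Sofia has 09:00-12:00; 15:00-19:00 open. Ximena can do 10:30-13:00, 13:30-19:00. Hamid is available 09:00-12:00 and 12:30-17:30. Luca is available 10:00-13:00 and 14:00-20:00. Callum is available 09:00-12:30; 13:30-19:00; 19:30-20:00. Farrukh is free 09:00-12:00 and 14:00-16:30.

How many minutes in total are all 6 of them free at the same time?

Sofia ∩ Ximena: 10:30-12:00, 15:00-19:00.
Sofia ∩ Ximena ∩ Hamid: 10:30-12:00, 15:00-17:30.
Sofia ∩ Ximena ∩ Hamid ∩ Luca: 10:30-12:00, 15:00-17:30.
Sofia ∩ Ximena ∩ Hamid ∩ Luca ∩ Callum: 10:30-12:00, 15:00-17:30.
Sofia ∩ Ximena ∩ Hamid ∩ Luca ∩ Callum ∩ Farrukh: 10:30-12:00, 15:00-16:30.
So the common availability across everyone is 10:30-12:00, 15:00-16:30.
Summing the common windows: 90 + 90 = 180 minutes.

180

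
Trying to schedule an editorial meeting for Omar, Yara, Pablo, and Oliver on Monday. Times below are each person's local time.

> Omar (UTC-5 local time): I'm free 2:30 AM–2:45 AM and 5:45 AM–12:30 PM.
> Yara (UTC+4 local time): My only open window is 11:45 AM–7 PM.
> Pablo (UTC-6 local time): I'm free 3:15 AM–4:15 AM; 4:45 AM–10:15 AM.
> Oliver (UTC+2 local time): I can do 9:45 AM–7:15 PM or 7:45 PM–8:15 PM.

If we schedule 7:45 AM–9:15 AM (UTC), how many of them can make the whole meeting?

Omar in UTC: 07:30-07:45, 10:45-17:30 (add 5h to convert from UTC-5).
Yara in UTC: 07:45-15:00 (subtract 4h to convert from UTC+4).
Pablo in UTC: 09:15-10:15, 10:45-16:15 (add 6h to convert from UTC-6).
Oliver in UTC: 07:45-17:15, 17:45-18:15 (subtract 2h to convert from UTC+2).
Yara and Oliver can make the full 07:45-09:15 slot — that's 2.

2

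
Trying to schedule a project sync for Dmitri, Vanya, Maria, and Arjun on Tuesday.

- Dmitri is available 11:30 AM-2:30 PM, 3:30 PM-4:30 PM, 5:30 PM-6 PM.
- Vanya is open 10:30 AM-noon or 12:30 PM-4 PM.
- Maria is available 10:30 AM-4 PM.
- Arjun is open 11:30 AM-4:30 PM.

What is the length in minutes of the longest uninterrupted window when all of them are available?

120

Dmitri ∩ Vanya: 11:30-12:00, 12:30-14:30, 15:30-16:00.
Dmitri ∩ Vanya ∩ Maria: 11:30-12:00, 12:30-14:30, 15:30-16:00.
Dmitri ∩ Vanya ∩ Maria ∩ Arjun: 11:30-12:00, 12:30-14:30, 15:30-16:00.
The longest is 12:30-14:30 at 120 minutes.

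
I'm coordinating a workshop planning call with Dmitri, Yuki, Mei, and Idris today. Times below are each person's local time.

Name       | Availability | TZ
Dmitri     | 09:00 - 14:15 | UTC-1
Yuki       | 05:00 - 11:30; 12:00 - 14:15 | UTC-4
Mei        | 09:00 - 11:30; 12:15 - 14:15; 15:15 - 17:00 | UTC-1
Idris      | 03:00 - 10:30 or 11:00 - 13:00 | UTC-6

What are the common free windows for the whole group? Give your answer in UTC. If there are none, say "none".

10:00-12:30, 13:15-15:15

Dmitri in UTC: 10:00-15:15 (add 1h to convert from UTC-1).
Yuki in UTC: 09:00-15:30, 16:00-18:15 (add 4h to convert from UTC-4).
Mei in UTC: 10:00-12:30, 13:15-15:15, 16:15-18:00 (add 1h to convert from UTC-1).
Idris in UTC: 09:00-16:30, 17:00-19:00 (add 6h to convert from UTC-6).
Dmitri ∩ Yuki: 10:00-15:15.
Dmitri ∩ Yuki ∩ Mei: 10:00-12:30, 13:15-15:15.
Dmitri ∩ Yuki ∩ Mei ∩ Idris: 10:00-12:30, 13:15-15:15.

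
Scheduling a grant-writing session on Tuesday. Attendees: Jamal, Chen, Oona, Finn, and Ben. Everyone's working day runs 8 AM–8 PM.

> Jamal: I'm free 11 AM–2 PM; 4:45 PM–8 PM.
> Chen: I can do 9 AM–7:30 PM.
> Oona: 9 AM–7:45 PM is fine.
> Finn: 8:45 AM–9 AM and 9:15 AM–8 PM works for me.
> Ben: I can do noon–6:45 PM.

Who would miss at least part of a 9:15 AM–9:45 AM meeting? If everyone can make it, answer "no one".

Ben, Jamal

Jamal: not fully free for 09:15-09:45. Chen: free for 09:15-09:45. Oona: free for 09:15-09:45. Finn: free for 09:15-09:45. Ben: not fully free for 09:15-09:45.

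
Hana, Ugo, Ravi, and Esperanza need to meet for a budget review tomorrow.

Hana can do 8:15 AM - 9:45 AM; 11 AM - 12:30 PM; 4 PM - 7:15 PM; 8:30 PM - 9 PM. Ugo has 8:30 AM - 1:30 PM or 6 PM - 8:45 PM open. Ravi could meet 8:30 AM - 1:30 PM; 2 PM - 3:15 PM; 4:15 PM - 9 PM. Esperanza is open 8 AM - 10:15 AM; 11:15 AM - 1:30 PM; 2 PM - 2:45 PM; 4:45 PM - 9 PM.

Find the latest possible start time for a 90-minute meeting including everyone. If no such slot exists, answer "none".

none

Hana ∩ Ugo: 08:30-09:45, 11:00-12:30, 18:00-19:15, 20:30-20:45.
Hana ∩ Ugo ∩ Ravi: 08:30-09:45, 11:00-12:30, 18:00-19:15, 20:30-20:45.
Hana ∩ Ugo ∩ Ravi ∩ Esperanza: 08:30-09:45, 11:15-12:30, 18:00-19:15, 20:30-20:45.
Those are the intersection windows.
No common window is at least 90 minutes long.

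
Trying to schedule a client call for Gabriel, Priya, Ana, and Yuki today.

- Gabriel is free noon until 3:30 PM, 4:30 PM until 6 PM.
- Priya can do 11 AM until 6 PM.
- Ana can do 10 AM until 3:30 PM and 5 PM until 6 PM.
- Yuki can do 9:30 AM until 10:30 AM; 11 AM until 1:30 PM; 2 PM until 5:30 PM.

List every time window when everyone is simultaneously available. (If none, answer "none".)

12:00-13:30, 14:00-15:30, 17:00-17:30

Gabriel ∩ Priya: 12:00-15:30, 16:30-18:00.
Gabriel ∩ Priya ∩ Ana: 12:00-15:30, 17:00-18:00.
Gabriel ∩ Priya ∩ Ana ∩ Yuki: 12:00-13:30, 14:00-15:30, 17:00-17:30.
So the common availability across everyone is 12:00-13:30, 14:00-15:30, 17:00-17:30.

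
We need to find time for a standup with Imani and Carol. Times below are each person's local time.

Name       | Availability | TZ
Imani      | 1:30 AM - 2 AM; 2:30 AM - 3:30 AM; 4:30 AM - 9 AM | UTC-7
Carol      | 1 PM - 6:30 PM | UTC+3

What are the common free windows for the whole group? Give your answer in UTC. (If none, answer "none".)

10:00-10:30, 11:30-15:30

Imani in UTC: 08:30-09:00, 09:30-10:30, 11:30-16:00 (add 7h to convert from UTC-7).
Carol in UTC: 10:00-15:30 (subtract 3h to convert from UTC+3).
Imani ∩ Carol: 10:00-10:30, 11:30-15:30.
Those are the intersection windows.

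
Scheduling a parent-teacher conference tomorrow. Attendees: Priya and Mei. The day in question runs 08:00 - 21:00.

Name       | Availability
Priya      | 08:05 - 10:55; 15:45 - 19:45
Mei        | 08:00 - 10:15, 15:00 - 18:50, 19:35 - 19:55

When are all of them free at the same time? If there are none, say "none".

Priya ∩ Mei: 08:05-10:15, 15:45-18:50, 19:35-19:45.

08:05-10:15, 15:45-18:50, 19:35-19:45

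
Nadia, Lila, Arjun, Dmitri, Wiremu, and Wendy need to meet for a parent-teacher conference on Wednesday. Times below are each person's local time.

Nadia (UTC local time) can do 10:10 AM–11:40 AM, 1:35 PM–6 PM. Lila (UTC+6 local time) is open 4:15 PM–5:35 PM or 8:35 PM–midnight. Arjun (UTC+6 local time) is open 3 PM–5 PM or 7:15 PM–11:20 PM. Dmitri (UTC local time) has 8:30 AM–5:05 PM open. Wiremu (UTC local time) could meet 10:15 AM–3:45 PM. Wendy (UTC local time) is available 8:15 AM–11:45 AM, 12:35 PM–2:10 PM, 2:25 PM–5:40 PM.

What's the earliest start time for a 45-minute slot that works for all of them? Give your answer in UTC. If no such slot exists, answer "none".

10:15

Nadia in UTC: 10:10-11:40, 13:35-18:00.
Lila in UTC: 10:15-11:35, 14:35-18:00 (subtract 6h to convert from UTC+6).
Arjun in UTC: 09:00-11:00, 13:15-17:20 (subtract 6h to convert from UTC+6).
Dmitri in UTC: 08:30-17:05.
Wiremu in UTC: 10:15-15:45.
Wendy in UTC: 08:15-11:45, 12:35-14:10, 14:25-17:40.
Nadia ∩ Lila: 10:15-11:35, 14:35-18:00.
Nadia ∩ Lila ∩ Arjun: 10:15-11:00, 14:35-17:20.
Nadia ∩ Lila ∩ Arjun ∩ Dmitri: 10:15-11:00, 14:35-17:05.
Nadia ∩ Lila ∩ Arjun ∩ Dmitri ∩ Wiremu: 10:15-11:00, 14:35-15:45.
Nadia ∩ Lila ∩ Arjun ∩ Dmitri ∩ Wiremu ∩ Wendy: 10:15-11:00, 14:35-15:45.
The first common window of at least 45 minutes is 10:15-11:00, so the earliest start is 10:15.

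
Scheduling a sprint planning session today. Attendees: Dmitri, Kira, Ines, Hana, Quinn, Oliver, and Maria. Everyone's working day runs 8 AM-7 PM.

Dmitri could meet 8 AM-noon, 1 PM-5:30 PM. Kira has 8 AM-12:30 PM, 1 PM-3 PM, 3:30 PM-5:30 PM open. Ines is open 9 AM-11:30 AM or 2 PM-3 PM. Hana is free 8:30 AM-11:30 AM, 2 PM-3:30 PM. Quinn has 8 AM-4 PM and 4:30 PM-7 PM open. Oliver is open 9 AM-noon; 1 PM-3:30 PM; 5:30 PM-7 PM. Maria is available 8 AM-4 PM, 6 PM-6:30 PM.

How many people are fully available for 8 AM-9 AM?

Dmitri, Kira, Quinn, and Maria can make the full 08:00-09:00 slot — that's 4.

4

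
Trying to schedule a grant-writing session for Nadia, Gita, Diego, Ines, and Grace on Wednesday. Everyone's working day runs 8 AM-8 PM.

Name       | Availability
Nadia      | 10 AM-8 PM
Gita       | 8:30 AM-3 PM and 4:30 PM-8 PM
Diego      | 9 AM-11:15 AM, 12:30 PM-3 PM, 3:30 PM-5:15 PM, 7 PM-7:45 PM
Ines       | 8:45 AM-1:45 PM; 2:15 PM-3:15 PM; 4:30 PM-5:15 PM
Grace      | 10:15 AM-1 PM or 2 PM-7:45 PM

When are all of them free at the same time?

10:15-11:15, 12:30-13:00, 14:15-15:00, 16:30-17:15

Nadia ∩ Gita: 10:00-15:00, 16:30-20:00.
Nadia ∩ Gita ∩ Diego: 10:00-11:15, 12:30-15:00, 16:30-17:15, 19:00-19:45.
Nadia ∩ Gita ∩ Diego ∩ Ines: 10:00-11:15, 12:30-13:45, 14:15-15:00, 16:30-17:15.
Nadia ∩ Gita ∩ Diego ∩ Ines ∩ Grace: 10:15-11:15, 12:30-13:00, 14:15-15:00, 16:30-17:15.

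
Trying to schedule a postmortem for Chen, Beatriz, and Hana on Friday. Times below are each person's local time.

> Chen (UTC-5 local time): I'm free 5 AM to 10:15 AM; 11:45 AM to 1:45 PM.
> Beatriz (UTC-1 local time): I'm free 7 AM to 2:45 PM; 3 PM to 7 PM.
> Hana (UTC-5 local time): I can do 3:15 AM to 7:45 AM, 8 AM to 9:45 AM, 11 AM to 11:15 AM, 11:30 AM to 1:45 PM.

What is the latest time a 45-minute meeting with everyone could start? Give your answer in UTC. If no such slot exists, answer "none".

18:00

Chen in UTC: 10:00-15:15, 16:45-18:45 (add 5h to convert from UTC-5).
Beatriz in UTC: 08:00-15:45, 16:00-20:00 (add 1h to convert from UTC-1).
Hana in UTC: 08:15-12:45, 13:00-14:45, 16:00-16:15, 16:30-18:45 (add 5h to convert from UTC-5).
Chen ∩ Beatriz: 10:00-15:15, 16:45-18:45.
Chen ∩ Beatriz ∩ Hana: 10:00-12:45, 13:00-14:45, 16:45-18:45.
The last common window of at least 45 minutes is 16:45-18:45; a 45-minute meeting can start as late as 18:00 and still end by 18:45.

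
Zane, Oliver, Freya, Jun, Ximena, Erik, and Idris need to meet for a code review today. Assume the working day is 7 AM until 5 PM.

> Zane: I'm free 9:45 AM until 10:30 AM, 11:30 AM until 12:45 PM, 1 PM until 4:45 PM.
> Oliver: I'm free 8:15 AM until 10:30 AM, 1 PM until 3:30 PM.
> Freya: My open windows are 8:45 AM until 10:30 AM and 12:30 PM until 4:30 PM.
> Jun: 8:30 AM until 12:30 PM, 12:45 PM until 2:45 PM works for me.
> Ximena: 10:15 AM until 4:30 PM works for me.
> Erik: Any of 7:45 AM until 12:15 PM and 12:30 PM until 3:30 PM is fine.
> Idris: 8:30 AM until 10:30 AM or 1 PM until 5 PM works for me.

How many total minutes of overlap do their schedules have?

Zane ∩ Oliver: 09:45-10:30, 13:00-15:30.
Zane ∩ Oliver ∩ Freya: 09:45-10:30, 13:00-15:30.
Zane ∩ Oliver ∩ Freya ∩ Jun: 09:45-10:30, 13:00-14:45.
Zane ∩ Oliver ∩ Freya ∩ Jun ∩ Ximena: 10:15-10:30, 13:00-14:45.
Zane ∩ Oliver ∩ Freya ∩ Jun ∩ Ximena ∩ Erik: 10:15-10:30, 13:00-14:45.
Zane ∩ Oliver ∩ Freya ∩ Jun ∩ Ximena ∩ Erik ∩ Idris: 10:15-10:30, 13:00-14:45.
Those are the intersection windows.
Summing the common windows: 15 + 105 = 120 minutes.

120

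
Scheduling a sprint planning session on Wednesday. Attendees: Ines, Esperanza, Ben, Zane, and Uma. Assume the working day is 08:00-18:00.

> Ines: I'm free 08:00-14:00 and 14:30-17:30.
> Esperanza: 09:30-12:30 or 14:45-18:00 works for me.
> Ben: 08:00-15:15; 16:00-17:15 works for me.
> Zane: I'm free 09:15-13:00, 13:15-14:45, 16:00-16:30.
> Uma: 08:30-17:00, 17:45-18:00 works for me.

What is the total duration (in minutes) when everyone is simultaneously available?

Ines ∩ Esperanza: 09:30-12:30, 14:45-17:30.
Ines ∩ Esperanza ∩ Ben: 09:30-12:30, 14:45-15:15, 16:00-17:15.
Ines ∩ Esperanza ∩ Ben ∩ Zane: 09:30-12:30, 16:00-16:30.
Ines ∩ Esperanza ∩ Ben ∩ Zane ∩ Uma: 09:30-12:30, 16:00-16:30.
Summing the common windows: 180 + 30 = 210 minutes.

210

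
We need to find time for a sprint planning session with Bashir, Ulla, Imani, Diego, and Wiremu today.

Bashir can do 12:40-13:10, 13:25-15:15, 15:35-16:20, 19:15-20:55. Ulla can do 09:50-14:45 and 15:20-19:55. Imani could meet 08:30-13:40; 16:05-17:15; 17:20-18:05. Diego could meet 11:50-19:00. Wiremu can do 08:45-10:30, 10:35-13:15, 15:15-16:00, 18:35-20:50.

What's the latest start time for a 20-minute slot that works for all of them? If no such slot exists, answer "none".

Bashir ∩ Ulla: 12:40-13:10, 13:25-14:45, 15:35-16:20, 19:15-19:55.
Bashir ∩ Ulla ∩ Imani: 12:40-13:10, 13:25-13:40, 16:05-16:20.
Bashir ∩ Ulla ∩ Imani ∩ Diego: 12:40-13:10, 13:25-13:40, 16:05-16:20.
Bashir ∩ Ulla ∩ Imani ∩ Diego ∩ Wiremu: 12:40-13:10.
Those are the intersection windows.
The last common window of at least 20 minutes is 12:40-13:10; a 20-minute meeting can start as late as 12:50 and still end by 13:10.

12:50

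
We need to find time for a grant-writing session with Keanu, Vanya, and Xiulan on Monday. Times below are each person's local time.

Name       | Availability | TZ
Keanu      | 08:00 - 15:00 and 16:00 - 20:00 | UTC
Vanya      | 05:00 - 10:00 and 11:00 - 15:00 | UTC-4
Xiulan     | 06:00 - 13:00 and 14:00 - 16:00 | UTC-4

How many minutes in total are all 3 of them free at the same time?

360

Keanu in UTC: 08:00-15:00, 16:00-20:00.
Vanya in UTC: 09:00-14:00, 15:00-19:00 (add 4h to convert from UTC-4).
Xiulan in UTC: 10:00-17:00, 18:00-20:00 (add 4h to convert from UTC-4).
Keanu ∩ Vanya: 09:00-14:00, 16:00-19:00.
Keanu ∩ Vanya ∩ Xiulan: 10:00-14:00, 16:00-17:00, 18:00-19:00.
Summing the common windows: 240 + 60 + 60 = 360 minutes.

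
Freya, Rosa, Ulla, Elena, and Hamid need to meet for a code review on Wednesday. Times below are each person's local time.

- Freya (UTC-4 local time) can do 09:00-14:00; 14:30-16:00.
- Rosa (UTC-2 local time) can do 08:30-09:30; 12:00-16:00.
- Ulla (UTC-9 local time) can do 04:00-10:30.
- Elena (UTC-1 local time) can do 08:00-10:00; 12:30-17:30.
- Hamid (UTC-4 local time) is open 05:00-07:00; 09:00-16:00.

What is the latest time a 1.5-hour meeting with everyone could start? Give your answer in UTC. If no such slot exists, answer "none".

Freya in UTC: 13:00-18:00, 18:30-20:00 (add 4h to convert from UTC-4).
Rosa in UTC: 10:30-11:30, 14:00-18:00 (add 2h to convert from UTC-2).
Ulla in UTC: 13:00-19:30 (add 9h to convert from UTC-9).
Elena in UTC: 09:00-11:00, 13:30-18:30 (add 1h to convert from UTC-1).
Hamid in UTC: 09:00-11:00, 13:00-20:00 (add 4h to convert from UTC-4).
Freya ∩ Rosa: 14:00-18:00.
Freya ∩ Rosa ∩ Ulla: 14:00-18:00.
Freya ∩ Rosa ∩ Ulla ∩ Elena: 14:00-18:00.
Freya ∩ Rosa ∩ Ulla ∩ Elena ∩ Hamid: 14:00-18:00.
So the common availability across everyone is 14:00-18:00.
The last common window of at least 90 minutes is 14:00-18:00; a 90-minute meeting can start as late as 16:30 and still end by 18:00.

16:30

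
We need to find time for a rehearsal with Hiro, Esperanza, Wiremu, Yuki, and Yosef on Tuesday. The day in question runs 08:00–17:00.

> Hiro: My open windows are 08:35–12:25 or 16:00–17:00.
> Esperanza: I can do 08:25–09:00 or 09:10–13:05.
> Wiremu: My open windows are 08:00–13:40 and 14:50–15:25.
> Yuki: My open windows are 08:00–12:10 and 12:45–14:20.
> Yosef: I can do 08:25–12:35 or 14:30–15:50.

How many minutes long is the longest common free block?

Hiro ∩ Esperanza: 08:35-09:00, 09:10-12:25.
Hiro ∩ Esperanza ∩ Wiremu: 08:35-09:00, 09:10-12:25.
Hiro ∩ Esperanza ∩ Wiremu ∩ Yuki: 08:35-09:00, 09:10-12:10.
Hiro ∩ Esperanza ∩ Wiremu ∩ Yuki ∩ Yosef: 08:35-09:00, 09:10-12:10.
Those are the intersection windows.
The longest is 09:10-12:10 at 180 minutes.

180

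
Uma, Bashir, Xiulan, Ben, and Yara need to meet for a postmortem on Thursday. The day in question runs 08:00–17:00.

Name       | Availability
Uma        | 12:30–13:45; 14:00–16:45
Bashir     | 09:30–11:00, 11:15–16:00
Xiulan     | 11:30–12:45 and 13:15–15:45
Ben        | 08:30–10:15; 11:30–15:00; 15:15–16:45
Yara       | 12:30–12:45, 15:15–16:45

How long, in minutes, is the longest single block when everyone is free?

30

Uma ∩ Bashir: 12:30-13:45, 14:00-16:00.
Uma ∩ Bashir ∩ Xiulan: 12:30-12:45, 13:15-13:45, 14:00-15:45.
Uma ∩ Bashir ∩ Xiulan ∩ Ben: 12:30-12:45, 13:15-13:45, 14:00-15:00, 15:15-15:45.
Uma ∩ Bashir ∩ Xiulan ∩ Ben ∩ Yara: 12:30-12:45, 15:15-15:45.
Those are the intersection windows.
The longest is 15:15-15:45 at 30 minutes.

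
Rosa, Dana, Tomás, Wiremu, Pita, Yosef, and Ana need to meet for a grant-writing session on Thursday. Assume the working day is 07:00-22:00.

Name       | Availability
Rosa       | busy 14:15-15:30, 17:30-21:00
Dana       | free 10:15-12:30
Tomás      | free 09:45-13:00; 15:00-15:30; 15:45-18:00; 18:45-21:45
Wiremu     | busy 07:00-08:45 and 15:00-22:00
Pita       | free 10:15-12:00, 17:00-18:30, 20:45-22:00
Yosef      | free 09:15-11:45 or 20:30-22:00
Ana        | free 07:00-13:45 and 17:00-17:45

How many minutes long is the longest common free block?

90

Rosa free: 07:00-14:15, 15:30-17:30, 21:00-22:00 (invert busy blocks within the working day).
Dana free: 10:15-12:30.
Tomás free: 09:45-13:00, 15:00-15:30, 15:45-18:00, 18:45-21:45.
Wiremu free: 08:45-15:00 (invert busy blocks within the working day).
Pita free: 10:15-12:00, 17:00-18:30, 20:45-22:00.
Yosef free: 09:15-11:45, 20:30-22:00.
Ana free: 07:00-13:45, 17:00-17:45.
Rosa ∩ Dana: 10:15-12:30.
Rosa ∩ Dana ∩ Tomás: 10:15-12:30.
Rosa ∩ Dana ∩ Tomás ∩ Wiremu: 10:15-12:30.
Rosa ∩ Dana ∩ Tomás ∩ Wiremu ∩ Pita: 10:15-12:00.
Rosa ∩ Dana ∩ Tomás ∩ Wiremu ∩ Pita ∩ Yosef: 10:15-11:45.
Rosa ∩ Dana ∩ Tomás ∩ Wiremu ∩ Pita ∩ Yosef ∩ Ana: 10:15-11:45.
The longest is 10:15-11:45 at 90 minutes.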